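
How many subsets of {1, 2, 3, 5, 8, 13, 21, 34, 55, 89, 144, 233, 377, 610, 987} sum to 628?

13

Starting from the Zeckendorf form and repeatedly splitting a term F_k into F_{k−1} + F_{k−2} (when neither is already used) reaches every representation.
628 = 610+13+5 = 610+13+3+2 = 377+233+13+5 = 610+8+5+3+2 = 377+233+13+3+2 = … (8 more), for 13 in all.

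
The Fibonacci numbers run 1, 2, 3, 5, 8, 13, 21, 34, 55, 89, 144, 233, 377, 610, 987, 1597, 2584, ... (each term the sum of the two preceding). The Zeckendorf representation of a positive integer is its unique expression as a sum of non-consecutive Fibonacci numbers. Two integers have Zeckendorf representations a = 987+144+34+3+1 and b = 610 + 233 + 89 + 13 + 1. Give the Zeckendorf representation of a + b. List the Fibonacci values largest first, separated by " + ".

1597 + 377 + 89 + 34 + 13 + 5

The two numbers are 1169 and 946, so their sum is 2115.
Greedily peel off the largest Fibonacci term at each step:
subtract 1597 from 2115: 518 remains
subtract 377 from 518: 141 remains
subtract 89 from 141: 52 remains
subtract 34 from 52: 18 remains
subtract 13 from 18: 5 remains
subtract 5 from 5: 0 remains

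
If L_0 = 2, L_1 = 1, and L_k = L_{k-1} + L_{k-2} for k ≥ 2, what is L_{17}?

3571

Iterating the recurrence up to L_{12} = 322 and L_{11} = 199:
L_{13} = L_{12} + L_{11} = 322 + 199 = 521
L_{14} = L_{13} + L_{12} = 521 + 322 = 843
L_{15} = L_{14} + L_{13} = 843 + 521 = 1364
L_{16} = L_{15} + L_{14} = 1364 + 843 = 2207
L_{17} = L_{16} + L_{15} = 2207 + 1364 = 3571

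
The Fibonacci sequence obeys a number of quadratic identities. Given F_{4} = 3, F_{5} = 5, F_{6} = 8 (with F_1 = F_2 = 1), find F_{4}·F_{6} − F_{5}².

3·8 − 5² = 24 − 25 = -1. (Cassini's identity: F_{k−1}F_{k+1} − F_k² = (−1)^k.)

-1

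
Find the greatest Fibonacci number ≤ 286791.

196418 ≤ 286791 < 317811, so the largest Fibonacci number not exceeding 286791 is 196418.

196418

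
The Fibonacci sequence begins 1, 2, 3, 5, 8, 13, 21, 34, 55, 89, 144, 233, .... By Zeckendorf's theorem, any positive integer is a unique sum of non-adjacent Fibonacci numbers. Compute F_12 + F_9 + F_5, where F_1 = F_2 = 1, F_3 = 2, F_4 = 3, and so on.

183

F_12 + F_9 + F_5 = 144 + 34 + 5 = 183.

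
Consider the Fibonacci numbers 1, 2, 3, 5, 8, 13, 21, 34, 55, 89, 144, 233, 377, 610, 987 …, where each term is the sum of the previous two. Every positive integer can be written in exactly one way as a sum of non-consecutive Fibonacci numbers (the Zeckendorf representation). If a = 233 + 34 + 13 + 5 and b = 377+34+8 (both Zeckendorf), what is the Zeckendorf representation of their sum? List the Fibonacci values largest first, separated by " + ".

610 + 89 + 5

The two numbers are 285 and 419, so their sum is 704.
Repeatedly subtract the largest Fibonacci number that fits:
610 ≤ 704 < 987, so take 610; remainder 94
89 ≤ 94 < 144, so take 89; remainder 5
5 ≤ 5 < 8, so take 5; remainder 0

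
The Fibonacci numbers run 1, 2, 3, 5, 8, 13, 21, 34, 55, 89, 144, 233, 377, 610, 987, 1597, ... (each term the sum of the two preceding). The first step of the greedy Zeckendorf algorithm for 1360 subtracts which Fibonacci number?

987

987 ≤ 1360 < 1597, so the largest Fibonacci number not exceeding 1360 is 987.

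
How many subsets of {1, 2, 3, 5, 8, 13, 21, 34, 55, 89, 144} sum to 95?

7

Each representation comes from the Zeckendorf form by replacing some F_k with F_{k−1} + F_{k−2} where possible.
95 = 89+5+1 = 89+3+2+1 = 55+34+5+1 = 55+34+3+2+1 = 55+21+13+5+1 = … (2 more), for 7 in all.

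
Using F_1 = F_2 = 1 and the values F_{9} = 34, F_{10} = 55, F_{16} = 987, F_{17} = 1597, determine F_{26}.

By the addition formula F_{m+n} = F_m F_{n+1} + F_{m−1} F_n with m=10, n=16: F_{26} = 55·1597 + 34·987 = 87835 + 33558 = 121393.

121393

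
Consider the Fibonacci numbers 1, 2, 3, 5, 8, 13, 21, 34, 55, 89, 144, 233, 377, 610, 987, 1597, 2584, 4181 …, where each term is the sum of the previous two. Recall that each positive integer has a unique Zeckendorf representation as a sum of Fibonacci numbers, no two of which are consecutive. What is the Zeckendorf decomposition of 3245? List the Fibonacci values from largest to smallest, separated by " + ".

2584 + 610 + 34 + 13 + 3 + 1

subtract 2584 from 3245: 661 remains
subtract 610 from 661: 51 remains
subtract 34 from 51: 17 remains
subtract 13 from 17: 4 remains
subtract 3 from 4: 1 remains
subtract 1 from 1: 0 remains
So 3245 = 2584 + 610 + 34 + 13 + 3 + 1, with no two terms consecutive in the sequence.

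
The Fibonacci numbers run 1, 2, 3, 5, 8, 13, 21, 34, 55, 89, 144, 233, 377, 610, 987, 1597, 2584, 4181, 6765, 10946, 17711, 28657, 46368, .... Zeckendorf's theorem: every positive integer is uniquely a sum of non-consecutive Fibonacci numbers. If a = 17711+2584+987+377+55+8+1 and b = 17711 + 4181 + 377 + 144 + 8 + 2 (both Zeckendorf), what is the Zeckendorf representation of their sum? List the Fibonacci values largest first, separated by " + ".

28657 + 10946 + 4181 + 233 + 89 + 34 + 5 + 1

The two numbers are 21723 and 22423, so their sum is 44146.
Repeatedly subtract the largest Fibonacci number that fits:
28657 ≤ 44146 < 46368, so take 28657; remainder 15489
10946 ≤ 15489 < 17711, so take 10946; remainder 4543
4181 ≤ 4543 < 6765, so take 4181; remainder 362
233 ≤ 362 < 377, so take 233; remainder 129
89 ≤ 129 < 144, so take 89; remainder 40
34 ≤ 40 < 55, so take 34; remainder 6
5 ≤ 6 < 8, so take 5; remainder 1
1 ≤ 1 < 2, so take 1; remainder 0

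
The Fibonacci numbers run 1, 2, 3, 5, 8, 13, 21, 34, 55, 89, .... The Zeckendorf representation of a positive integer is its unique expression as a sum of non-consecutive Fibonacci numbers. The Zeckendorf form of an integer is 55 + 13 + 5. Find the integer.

73

55 + 13 + 5 = 73.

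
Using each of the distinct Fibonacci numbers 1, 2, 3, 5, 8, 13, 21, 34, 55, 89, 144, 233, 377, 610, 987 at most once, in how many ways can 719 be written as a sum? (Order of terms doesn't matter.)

Starting from the Zeckendorf form and repeatedly splitting a term F_k into F_{k−1} + F_{k−2} (when neither is already used) reaches every representation.
719 = 610+89+13+5+2 = 610+55+34+13+5+2 = 377+233+89+13+5+2 = 377+233+55+34+13+5+2 = 377+144+89+55+34+13+5+2 — 5 representations.

5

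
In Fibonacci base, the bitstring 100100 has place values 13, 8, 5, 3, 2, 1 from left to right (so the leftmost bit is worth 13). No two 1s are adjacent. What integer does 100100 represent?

Summing the place values of the 1 bits: 13 + 3 = 16.

16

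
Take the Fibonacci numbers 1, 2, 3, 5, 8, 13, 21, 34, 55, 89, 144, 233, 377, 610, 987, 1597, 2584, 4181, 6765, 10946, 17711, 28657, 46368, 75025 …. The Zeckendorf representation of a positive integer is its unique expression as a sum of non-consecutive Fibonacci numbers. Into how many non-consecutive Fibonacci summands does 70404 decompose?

8

subtract 46368 from 70404: 24036 remains
subtract 17711 from 24036: 6325 remains
subtract 4181 from 6325: 2144 remains
subtract 1597 from 2144: 547 remains
subtract 377 from 547: 170 remains
subtract 144 from 170: 26 remains
subtract 21 from 26: 5 remains
subtract 5 from 5: 0 remains
70404 = 46368 + 17711 + 4181 + 1597 + 377 + 144 + 21 + 5, which has 8 terms.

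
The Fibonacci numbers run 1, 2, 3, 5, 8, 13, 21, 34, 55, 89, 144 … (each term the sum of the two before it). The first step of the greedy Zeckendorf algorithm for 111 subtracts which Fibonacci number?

89

89 ≤ 111 < 144, so the largest Fibonacci number not exceeding 111 is 89.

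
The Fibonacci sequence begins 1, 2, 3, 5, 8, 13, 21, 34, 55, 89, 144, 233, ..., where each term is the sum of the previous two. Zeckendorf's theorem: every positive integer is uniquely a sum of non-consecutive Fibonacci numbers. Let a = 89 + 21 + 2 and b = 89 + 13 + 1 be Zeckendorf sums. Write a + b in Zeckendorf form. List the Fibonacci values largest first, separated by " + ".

The two numbers are 112 and 103, so their sum is 215.
Repeatedly subtract the largest Fibonacci number that fits:
take 144 (≤ 215); 215 − 144 = 71
take 55 (≤ 71); 71 − 55 = 16
take 13 (≤ 16); 16 − 13 = 3
take 3 (≤ 3); 3 − 3 = 0

144 + 55 + 13 + 3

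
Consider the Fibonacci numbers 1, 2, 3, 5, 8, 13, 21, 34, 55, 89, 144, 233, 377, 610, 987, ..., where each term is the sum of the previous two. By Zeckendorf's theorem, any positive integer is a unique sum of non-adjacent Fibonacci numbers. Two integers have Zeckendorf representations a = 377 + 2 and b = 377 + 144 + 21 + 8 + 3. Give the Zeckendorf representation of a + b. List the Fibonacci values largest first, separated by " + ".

The two numbers are 379 and 553, so their sum is 932.
Greedily peel off the largest Fibonacci term at each step:
932 − 610 = 322
322 − 233 = 89
89 − 89 = 0

610 + 233 + 89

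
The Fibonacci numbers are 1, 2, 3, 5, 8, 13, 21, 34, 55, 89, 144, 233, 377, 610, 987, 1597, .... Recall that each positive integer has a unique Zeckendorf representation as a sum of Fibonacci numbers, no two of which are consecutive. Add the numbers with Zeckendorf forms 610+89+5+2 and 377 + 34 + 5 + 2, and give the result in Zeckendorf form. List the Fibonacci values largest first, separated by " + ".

The two numbers are 706 and 418, so their sum is 1124.
largest Fibonacci ≤ 1124 is 987; 1124 − 987 = 137
largest Fibonacci ≤ 137 is 89; 137 − 89 = 48
largest Fibonacci ≤ 48 is 34; 48 − 34 = 14
largest Fibonacci ≤ 14 is 13; 14 − 13 = 1
largest Fibonacci ≤ 1 is 1; 1 − 1 = 0

987 + 89 + 34 + 13 + 1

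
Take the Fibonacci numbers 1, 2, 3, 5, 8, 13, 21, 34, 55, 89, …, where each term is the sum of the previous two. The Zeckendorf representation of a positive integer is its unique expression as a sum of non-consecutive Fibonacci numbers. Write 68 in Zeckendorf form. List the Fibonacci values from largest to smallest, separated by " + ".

55 + 13

take 55 (≤ 68); 68 − 55 = 13
take 13 (≤ 13); 13 − 13 = 0
So 68 = 55 + 13, with no two terms consecutive in the sequence.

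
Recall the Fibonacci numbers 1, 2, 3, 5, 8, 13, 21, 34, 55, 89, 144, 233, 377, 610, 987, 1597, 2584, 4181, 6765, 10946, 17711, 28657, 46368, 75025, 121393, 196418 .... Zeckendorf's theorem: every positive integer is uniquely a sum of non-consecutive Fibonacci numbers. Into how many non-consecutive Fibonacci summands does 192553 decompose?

Repeatedly subtract the largest Fibonacci number that fits:
largest Fibonacci ≤ 192553 is 121393; 192553 − 121393 = 71160
largest Fibonacci ≤ 71160 is 46368; 71160 − 46368 = 24792
largest Fibonacci ≤ 24792 is 17711; 24792 − 17711 = 7081
largest Fibonacci ≤ 7081 is 6765; 7081 − 6765 = 316
largest Fibonacci ≤ 316 is 233; 316 − 233 = 83
largest Fibonacci ≤ 83 is 55; 83 − 55 = 28
largest Fibonacci ≤ 28 is 21; 28 − 21 = 7
largest Fibonacci ≤ 7 is 5; 7 − 5 = 2
largest Fibonacci ≤ 2 is 2; 2 − 2 = 0
192553 = 121393 + 46368 + 17711 + 6765 + 233 + 55 + 21 + 5 + 2, which has 9 terms.

9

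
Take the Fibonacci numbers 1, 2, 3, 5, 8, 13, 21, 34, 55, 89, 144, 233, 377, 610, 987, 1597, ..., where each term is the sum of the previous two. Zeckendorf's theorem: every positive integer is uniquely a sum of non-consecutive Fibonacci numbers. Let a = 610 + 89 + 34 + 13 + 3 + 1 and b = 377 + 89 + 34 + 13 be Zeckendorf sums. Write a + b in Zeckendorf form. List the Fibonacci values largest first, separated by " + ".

The two numbers are 750 and 513, so their sum is 1263.
take 987 (≤ 1263); 1263 − 987 = 276
take 233 (≤ 276); 276 − 233 = 43
take 34 (≤ 43); 43 − 34 = 9
take 8 (≤ 9); 9 − 8 = 1
take 1 (≤ 1); 1 − 1 = 0

987 + 233 + 34 + 8 + 1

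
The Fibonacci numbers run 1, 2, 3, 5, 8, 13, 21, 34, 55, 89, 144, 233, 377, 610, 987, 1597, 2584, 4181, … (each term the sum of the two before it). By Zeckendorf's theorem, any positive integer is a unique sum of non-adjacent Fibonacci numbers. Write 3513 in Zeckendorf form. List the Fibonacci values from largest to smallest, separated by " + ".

2584 + 610 + 233 + 55 + 21 + 8 + 2

3513: greatest Fibonacci not exceeding it is 2584, leaving 929
929: greatest Fibonacci not exceeding it is 610, leaving 319
319: greatest Fibonacci not exceeding it is 233, leaving 86
86: greatest Fibonacci not exceeding it is 55, leaving 31
31: greatest Fibonacci not exceeding it is 21, leaving 10
10: greatest Fibonacci not exceeding it is 8, leaving 2
2: greatest Fibonacci not exceeding it is 2, leaving 0
So 3513 = 2584 + 610 + 233 + 55 + 21 + 8 + 2, with no two terms consecutive in the sequence.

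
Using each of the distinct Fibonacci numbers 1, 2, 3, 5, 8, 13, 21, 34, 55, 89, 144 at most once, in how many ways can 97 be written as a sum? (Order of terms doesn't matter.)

Each representation comes from the Zeckendorf form by replacing some F_k with F_{k−1} + F_{k−2} where possible.
97 = 89+8 = 89+5+3 = 55+34+8 = 89+5+2+1 = 55+34+5+3 = … (4 more), for 9 in all.

9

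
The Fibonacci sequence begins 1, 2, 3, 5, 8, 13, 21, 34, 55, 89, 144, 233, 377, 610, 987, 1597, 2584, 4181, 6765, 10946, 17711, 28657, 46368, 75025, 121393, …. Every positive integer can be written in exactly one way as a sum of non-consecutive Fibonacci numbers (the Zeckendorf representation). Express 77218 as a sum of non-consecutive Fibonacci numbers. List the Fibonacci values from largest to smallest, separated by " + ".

75025 + 1597 + 377 + 144 + 55 + 13 + 5 + 2

Greedy algorithm:
subtract 75025 from 77218: 2193 remains
subtract 1597 from 2193: 596 remains
subtract 377 from 596: 219 remains
subtract 144 from 219: 75 remains
subtract 55 from 75: 20 remains
subtract 13 from 20: 7 remains
subtract 5 from 7: 2 remains
subtract 2 from 2: 0 remains
So 77218 = 75025 + 1597 + 377 + 144 + 55 + 13 + 5 + 2, with no two terms consecutive in the sequence.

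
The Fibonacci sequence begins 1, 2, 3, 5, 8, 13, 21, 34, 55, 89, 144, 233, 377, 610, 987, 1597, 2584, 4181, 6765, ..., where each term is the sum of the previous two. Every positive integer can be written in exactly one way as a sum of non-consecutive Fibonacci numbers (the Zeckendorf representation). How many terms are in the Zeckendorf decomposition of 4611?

6

4611: greatest Fibonacci not exceeding it is 4181, leaving 430
430: greatest Fibonacci not exceeding it is 377, leaving 53
53: greatest Fibonacci not exceeding it is 34, leaving 19
19: greatest Fibonacci not exceeding it is 13, leaving 6
6: greatest Fibonacci not exceeding it is 5, leaving 1
1: greatest Fibonacci not exceeding it is 1, leaving 0
4611 = 4181 + 377 + 34 + 13 + 5 + 1, which has 6 terms.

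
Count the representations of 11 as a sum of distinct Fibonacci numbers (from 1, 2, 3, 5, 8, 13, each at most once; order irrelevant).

3

Each representation comes from the Zeckendorf form by replacing some F_k with F_{k−1} + F_{k−2} where possible.
11 = 8+3 = 8+2+1 = 5+3+2+1 — 3 representations.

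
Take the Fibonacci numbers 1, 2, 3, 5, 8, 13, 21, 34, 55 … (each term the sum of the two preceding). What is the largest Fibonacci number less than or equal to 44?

34 ≤ 44 < 55, so the largest Fibonacci number not exceeding 44 is 34.

34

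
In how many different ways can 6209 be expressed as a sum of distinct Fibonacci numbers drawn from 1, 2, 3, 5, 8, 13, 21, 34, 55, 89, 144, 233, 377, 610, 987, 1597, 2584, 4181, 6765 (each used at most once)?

Starting from the Zeckendorf form and repeatedly splitting a term F_k into F_{k−1} + F_{k−2} (when neither is already used) reaches every representation.
6209 = 4181+1597+377+34+13+5+2 = 4181+1597+233+144+34+13+5+2 = 4181+987+610+377+34+13+5+2 = … (6 more), for 9 in all.

9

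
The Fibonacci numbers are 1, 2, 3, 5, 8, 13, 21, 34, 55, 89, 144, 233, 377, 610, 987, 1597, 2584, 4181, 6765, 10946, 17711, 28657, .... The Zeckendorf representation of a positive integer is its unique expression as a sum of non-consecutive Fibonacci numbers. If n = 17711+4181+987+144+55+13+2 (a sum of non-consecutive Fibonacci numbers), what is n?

17711+4181+987+144+55+13+2 = 23093.

23093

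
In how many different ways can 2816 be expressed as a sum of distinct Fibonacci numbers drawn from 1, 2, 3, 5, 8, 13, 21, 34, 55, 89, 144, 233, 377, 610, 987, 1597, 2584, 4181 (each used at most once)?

3

Each representation comes from the Zeckendorf form by replacing some F_k with F_{k−1} + F_{k−2} where possible.
2816 = 2584+144+55+21+8+3+1 = 1597+987+144+55+21+8+3+1 = 1597+610+377+144+55+21+8+3+1 — 3 representations.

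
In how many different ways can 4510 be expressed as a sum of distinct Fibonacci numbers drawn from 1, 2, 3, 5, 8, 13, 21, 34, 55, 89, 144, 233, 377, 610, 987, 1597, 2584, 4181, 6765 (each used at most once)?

4510 = 4181+233+89+5+2 = 4181+233+55+34+5+2 = 2584+1597+233+89+5+2 = 4181+233+55+21+13+5+2 = 4181+144+89+55+34+5+2 = … (12 more), for 17 in all.

17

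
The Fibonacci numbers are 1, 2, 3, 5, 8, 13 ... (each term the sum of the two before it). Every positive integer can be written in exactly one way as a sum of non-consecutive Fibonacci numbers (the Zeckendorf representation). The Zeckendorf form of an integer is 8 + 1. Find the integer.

8 + 1 = 9.

9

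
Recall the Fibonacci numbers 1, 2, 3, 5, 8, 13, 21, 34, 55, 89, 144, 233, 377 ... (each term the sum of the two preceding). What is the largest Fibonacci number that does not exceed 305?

233 ≤ 305 < 377, so the largest Fibonacci number not exceeding 305 is 233.

233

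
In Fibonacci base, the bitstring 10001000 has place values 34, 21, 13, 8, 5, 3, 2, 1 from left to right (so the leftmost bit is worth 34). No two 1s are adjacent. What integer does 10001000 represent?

39

Summing the place values of the 1 bits: 34 + 5 = 39.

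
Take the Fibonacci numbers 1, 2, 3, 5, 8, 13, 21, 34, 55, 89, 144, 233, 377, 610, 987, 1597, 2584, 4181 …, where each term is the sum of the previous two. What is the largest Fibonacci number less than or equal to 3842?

2584 ≤ 3842 < 4181, so the largest Fibonacci number not exceeding 3842 is 2584.

2584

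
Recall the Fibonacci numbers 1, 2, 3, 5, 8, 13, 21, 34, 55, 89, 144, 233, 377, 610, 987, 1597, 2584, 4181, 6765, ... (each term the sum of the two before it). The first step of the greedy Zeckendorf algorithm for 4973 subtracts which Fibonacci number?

4181

4181 ≤ 4973 < 6765, so the largest Fibonacci number not exceeding 4973 is 4181.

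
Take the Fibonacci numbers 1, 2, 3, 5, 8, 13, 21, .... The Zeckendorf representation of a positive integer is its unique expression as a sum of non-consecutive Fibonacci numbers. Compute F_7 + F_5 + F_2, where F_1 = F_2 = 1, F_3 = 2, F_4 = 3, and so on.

F_7 + F_5 + F_2 = 13 + 5 + 1 = 19.

19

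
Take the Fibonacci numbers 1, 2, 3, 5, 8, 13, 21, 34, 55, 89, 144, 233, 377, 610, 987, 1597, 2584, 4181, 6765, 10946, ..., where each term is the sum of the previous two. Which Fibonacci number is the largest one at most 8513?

6765

6765 ≤ 8513 < 10946, so the largest Fibonacci number not exceeding 8513 is 6765.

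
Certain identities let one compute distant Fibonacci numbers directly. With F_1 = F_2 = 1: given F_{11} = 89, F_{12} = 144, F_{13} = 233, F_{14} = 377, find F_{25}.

75025

By the addition formula F_{m+n} = F_m F_{n+1} + F_{m−1} F_n with m=12, n=13: F_{25} = 144·377 + 89·233 = 54288 + 20737 = 75025.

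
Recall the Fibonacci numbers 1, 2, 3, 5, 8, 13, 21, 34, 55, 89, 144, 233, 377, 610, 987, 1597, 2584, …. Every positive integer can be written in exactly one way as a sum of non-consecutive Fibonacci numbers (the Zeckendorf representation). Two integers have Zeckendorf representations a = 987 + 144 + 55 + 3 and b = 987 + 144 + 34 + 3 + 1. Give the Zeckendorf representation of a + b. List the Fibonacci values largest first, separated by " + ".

The two numbers are 1189 and 1169, so their sum is 2358.
Greedily peel off the largest Fibonacci term at each step:
subtract 1597 from 2358: 761 remains
subtract 610 from 761: 151 remains
subtract 144 from 151: 7 remains
subtract 5 from 7: 2 remains
subtract 2 from 2: 0 remains

1597 + 610 + 144 + 5 + 2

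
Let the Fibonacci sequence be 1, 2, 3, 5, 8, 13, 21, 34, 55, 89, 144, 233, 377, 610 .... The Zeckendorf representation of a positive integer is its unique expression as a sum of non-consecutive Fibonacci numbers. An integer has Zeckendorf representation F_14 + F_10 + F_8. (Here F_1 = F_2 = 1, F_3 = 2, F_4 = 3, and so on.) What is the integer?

453

F_14 + F_10 + F_8 = 377 + 55 + 21 = 453.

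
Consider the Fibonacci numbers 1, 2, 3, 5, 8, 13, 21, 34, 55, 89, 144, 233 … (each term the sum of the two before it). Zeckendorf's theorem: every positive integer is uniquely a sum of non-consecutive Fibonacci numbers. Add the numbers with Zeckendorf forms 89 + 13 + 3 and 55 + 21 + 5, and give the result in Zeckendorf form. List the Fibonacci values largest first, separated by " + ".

144 + 34 + 8

The two numbers are 105 and 81, so their sum is 186.
take 144 (≤ 186); 186 − 144 = 42
take 34 (≤ 42); 42 − 34 = 8
take 8 (≤ 8); 8 − 8 = 0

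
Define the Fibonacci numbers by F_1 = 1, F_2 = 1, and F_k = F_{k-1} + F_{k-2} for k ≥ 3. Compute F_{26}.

Iterating the recurrence up to F_{22} = 17711 and F_{21} = 10946:
F_{23} = F_{22} + F_{21} = 17711 + 10946 = 28657
F_{24} = F_{23} + F_{22} = 28657 + 17711 = 46368
F_{25} = F_{24} + F_{23} = 46368 + 28657 = 75025
F_{26} = F_{25} + F_{24} = 75025 + 46368 = 121393

121393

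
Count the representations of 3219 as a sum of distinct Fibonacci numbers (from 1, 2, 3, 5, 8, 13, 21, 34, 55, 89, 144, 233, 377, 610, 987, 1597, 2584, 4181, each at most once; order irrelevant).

16

3219 = 2584+610+21+3+1 = 2584+610+13+8+3+1 = 2584+377+233+21+3+1 = 1597+987+610+21+3+1 = 2584+377+233+13+8+3+1 = … (11 more), for 16 in all.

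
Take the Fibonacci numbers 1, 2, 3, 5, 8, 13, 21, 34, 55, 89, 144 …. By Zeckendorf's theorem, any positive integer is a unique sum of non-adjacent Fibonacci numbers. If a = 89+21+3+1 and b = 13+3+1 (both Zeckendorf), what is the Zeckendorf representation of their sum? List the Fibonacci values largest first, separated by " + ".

89 + 34 + 8

The two numbers are 114 and 17, so their sum is 131.
131 − 89 = 42
42 − 34 = 8
8 − 8 = 0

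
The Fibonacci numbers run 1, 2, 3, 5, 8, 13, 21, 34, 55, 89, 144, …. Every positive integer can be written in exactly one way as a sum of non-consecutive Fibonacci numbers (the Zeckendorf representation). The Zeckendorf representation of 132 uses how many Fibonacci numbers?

4

take 89 (≤ 132); 132 − 89 = 43
take 34 (≤ 43); 43 − 34 = 9
take 8 (≤ 9); 9 − 8 = 1
take 1 (≤ 1); 1 − 1 = 0
132 = 89 + 34 + 8 + 1, which has 4 terms.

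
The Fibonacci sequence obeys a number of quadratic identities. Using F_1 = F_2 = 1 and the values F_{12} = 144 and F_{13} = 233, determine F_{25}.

By F_{2k+1} = F_k² + F_{k+1}²: F_{25} = 144² + 233² = 20736 + 54289 = 75025.

75025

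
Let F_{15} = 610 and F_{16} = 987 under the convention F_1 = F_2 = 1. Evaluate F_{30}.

By the doubling identity F_{2k} = F_k(2F_{k+1} − F_k): F_{30} = 610·(2·987 − 610) = 610·1364 = 832040.

832040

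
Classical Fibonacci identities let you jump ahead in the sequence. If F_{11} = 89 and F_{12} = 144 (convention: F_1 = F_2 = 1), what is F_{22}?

By the doubling identity F_{2k} = F_k(2F_{k+1} − F_k): F_{22} = 89·(2·144 − 89) = 89·199 = 17711.

17711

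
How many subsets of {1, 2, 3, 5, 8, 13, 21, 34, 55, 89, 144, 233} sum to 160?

160 = 144+13+3 = 144+13+2+1 = 144+8+5+3 = 89+55+13+3 = … (8 more), for 12 in all.

12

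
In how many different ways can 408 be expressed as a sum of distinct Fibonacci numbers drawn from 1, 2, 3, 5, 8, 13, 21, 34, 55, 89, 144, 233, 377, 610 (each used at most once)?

Starting from the Zeckendorf form and repeatedly splitting a term F_k into F_{k−1} + F_{k−2} (when neither is already used) reaches every representation.
408 = 377+21+8+2 = 377+21+5+3+2 = 233+144+21+8+2 = 377+13+8+5+3+2 = 233+144+21+5+3+2 = … (5 more), for 10 in all.

10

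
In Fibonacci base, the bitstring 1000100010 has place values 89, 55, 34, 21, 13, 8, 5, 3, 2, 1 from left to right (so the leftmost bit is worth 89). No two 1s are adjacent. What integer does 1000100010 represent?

104

Summing the place values of the 1 bits: 89 + 13 + 2 = 104.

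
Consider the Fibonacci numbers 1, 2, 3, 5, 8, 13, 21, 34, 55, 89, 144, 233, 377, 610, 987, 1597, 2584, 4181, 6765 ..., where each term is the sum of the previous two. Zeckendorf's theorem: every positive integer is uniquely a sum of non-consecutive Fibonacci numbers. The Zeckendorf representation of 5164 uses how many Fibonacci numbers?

Greedily peel off the largest Fibonacci term at each step:
subtract 4181 from 5164: 983 remains
subtract 610 from 983: 373 remains
subtract 233 from 373: 140 remains
subtract 89 from 140: 51 remains
subtract 34 from 51: 17 remains
subtract 13 from 17: 4 remains
subtract 3 from 4: 1 remains
subtract 1 from 1: 0 remains
5164 = 4181 + 610 + 233 + 89 + 34 + 13 + 3 + 1, which has 8 terms.

8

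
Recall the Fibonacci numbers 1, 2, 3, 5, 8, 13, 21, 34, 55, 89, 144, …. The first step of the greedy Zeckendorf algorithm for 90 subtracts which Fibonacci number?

89 ≤ 90 < 144, so the largest Fibonacci number not exceeding 90 is 89.

89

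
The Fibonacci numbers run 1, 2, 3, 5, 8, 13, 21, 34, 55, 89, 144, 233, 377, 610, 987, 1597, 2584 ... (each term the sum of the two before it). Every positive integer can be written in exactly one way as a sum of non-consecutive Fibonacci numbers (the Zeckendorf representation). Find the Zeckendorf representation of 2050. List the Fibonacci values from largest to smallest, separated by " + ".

1597 + 377 + 55 + 21

2050 − 1597 = 453
453 − 377 = 76
76 − 55 = 21
21 − 21 = 0
So 2050 = 1597 + 377 + 55 + 21, with no two terms consecutive in the sequence.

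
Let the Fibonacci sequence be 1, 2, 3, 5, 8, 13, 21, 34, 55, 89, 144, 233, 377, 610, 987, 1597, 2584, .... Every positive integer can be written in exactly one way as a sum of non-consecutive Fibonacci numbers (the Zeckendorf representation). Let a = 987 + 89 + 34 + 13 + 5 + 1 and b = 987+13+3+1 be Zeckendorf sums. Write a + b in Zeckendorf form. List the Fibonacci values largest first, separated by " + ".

1597 + 377 + 144 + 13 + 2

The two numbers are 1129 and 1004, so their sum is 2133.
2133 − 1597 = 536
536 − 377 = 159
159 − 144 = 15
15 − 13 = 2
2 − 2 = 0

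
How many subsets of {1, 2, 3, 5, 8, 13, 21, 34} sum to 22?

3

Each representation comes from the Zeckendorf form by replacing some F_k with F_{k−1} + F_{k−2} where possible.
22 = 21+1 = 13+8+1 = 13+5+3+1 — 3 representations.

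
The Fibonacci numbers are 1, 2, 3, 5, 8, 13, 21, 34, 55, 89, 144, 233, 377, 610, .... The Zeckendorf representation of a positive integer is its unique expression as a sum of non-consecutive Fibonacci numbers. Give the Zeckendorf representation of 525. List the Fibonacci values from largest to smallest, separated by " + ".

377 + 144 + 3 + 1

Repeatedly subtract the largest Fibonacci number that fits:
377 ≤ 525 < 610, so take 377; remainder 148
144 ≤ 148 < 233, so take 144; remainder 4
3 ≤ 4 < 5, so take 3; remainder 1
1 ≤ 1 < 2, so take 1; remainder 0
So 525 = 377 + 144 + 3 + 1, with no two terms consecutive in the sequence.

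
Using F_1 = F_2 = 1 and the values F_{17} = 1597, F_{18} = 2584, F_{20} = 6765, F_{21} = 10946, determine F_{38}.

By the addition formula F_{m+n} = F_m F_{n+1} + F_{m−1} F_n with m=21, n=17: F_{38} = 10946·2584 + 6765·1597 = 28284464 + 10803705 = 39088169.

39088169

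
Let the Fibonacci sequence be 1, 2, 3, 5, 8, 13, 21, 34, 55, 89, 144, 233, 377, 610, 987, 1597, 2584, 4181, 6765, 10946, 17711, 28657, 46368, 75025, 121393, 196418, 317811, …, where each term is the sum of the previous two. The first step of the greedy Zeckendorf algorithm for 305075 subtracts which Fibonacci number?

196418 ≤ 305075 < 317811, so the largest Fibonacci number not exceeding 305075 is 196418.

196418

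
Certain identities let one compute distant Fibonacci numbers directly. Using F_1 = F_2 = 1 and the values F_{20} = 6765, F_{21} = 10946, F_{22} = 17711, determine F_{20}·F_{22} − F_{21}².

-1

6765·17711 − 10946² = 119814915 − 119814916 = -1. (Cassini's identity: F_{k−1}F_{k+1} − F_k² = (−1)^k.)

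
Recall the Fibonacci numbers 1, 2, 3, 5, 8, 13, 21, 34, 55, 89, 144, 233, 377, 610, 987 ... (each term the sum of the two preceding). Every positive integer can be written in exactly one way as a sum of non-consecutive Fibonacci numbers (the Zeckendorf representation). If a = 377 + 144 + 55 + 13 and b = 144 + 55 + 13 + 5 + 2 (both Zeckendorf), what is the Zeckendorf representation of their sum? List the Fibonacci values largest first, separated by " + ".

610 + 144 + 34 + 13 + 5 + 2

The two numbers are 589 and 219, so their sum is 808.
808 − 610 = 198
198 − 144 = 54
54 − 34 = 20
20 − 13 = 7
7 − 5 = 2
2 − 2 = 0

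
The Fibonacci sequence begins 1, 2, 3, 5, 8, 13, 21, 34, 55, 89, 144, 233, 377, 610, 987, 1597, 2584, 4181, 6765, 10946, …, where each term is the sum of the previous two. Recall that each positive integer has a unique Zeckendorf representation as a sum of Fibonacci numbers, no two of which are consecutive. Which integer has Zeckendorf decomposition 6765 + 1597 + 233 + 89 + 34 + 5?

8723

6765 + 1597 + 233 + 89 + 34 + 5 = 8723.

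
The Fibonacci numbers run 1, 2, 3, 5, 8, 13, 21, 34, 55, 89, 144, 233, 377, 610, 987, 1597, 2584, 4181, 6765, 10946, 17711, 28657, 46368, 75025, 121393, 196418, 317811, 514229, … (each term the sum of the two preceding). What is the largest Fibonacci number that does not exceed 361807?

317811

317811 ≤ 361807 < 514229, so the largest Fibonacci number not exceeding 361807 is 317811.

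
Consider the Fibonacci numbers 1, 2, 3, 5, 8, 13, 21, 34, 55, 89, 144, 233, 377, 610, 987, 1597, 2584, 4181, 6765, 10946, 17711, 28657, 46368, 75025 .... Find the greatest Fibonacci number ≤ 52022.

46368 ≤ 52022 < 75025, so the largest Fibonacci number not exceeding 52022 is 46368.

46368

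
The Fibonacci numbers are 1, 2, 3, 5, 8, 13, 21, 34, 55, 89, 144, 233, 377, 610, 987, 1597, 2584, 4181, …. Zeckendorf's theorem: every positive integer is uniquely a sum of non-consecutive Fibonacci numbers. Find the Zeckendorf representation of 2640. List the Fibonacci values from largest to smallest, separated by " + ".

2584 + 55 + 1

Greedy algorithm:
2640 − 2584 = 56
56 − 55 = 1
1 − 1 = 0
So 2640 = 2584 + 55 + 1, with no two terms consecutive in the sequence.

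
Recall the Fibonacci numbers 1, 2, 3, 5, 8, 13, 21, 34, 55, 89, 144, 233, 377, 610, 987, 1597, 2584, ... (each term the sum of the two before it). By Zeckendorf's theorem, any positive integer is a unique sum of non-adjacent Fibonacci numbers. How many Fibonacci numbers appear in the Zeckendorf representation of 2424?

6

largest Fibonacci ≤ 2424 is 1597; 2424 − 1597 = 827
largest Fibonacci ≤ 827 is 610; 827 − 610 = 217
largest Fibonacci ≤ 217 is 144; 217 − 144 = 73
largest Fibonacci ≤ 73 is 55; 73 − 55 = 18
largest Fibonacci ≤ 18 is 13; 18 − 13 = 5
largest Fibonacci ≤ 5 is 5; 5 − 5 = 0
2424 = 1597 + 610 + 144 + 55 + 13 + 5, which has 6 terms.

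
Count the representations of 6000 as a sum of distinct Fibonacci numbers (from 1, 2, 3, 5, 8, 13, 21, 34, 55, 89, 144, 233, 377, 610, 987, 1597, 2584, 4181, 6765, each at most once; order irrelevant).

35

6000 = 4181+1597+144+55+21+2 = 4181+1597+144+55+13+8+2 = 4181+987+610+144+55+21+2 = 4181+1597+144+55+13+5+3+2 = … (31 more), for 35 in all.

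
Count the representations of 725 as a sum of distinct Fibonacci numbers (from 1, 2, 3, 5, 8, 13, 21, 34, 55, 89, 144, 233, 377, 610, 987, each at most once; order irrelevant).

Each representation comes from the Zeckendorf form by replacing some F_k with F_{k−1} + F_{k−2} where possible.
725 = 610+89+21+5 = 610+89+21+3+2 = 610+89+13+8+5 = 610+55+34+21+5 = … (16 more), for 20 in all.

20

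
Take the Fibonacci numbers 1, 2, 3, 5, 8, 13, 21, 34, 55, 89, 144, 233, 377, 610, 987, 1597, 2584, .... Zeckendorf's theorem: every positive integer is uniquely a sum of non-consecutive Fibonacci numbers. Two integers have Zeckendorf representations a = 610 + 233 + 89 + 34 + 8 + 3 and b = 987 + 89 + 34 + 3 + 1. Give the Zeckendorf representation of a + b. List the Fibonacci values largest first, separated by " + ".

1597 + 377 + 89 + 21 + 5 + 2

The two numbers are 977 and 1114, so their sum is 2091.
largest Fibonacci ≤ 2091 is 1597; 2091 − 1597 = 494
largest Fibonacci ≤ 494 is 377; 494 − 377 = 117
largest Fibonacci ≤ 117 is 89; 117 − 89 = 28
largest Fibonacci ≤ 28 is 21; 28 − 21 = 7
largest Fibonacci ≤ 7 is 5; 7 − 5 = 2
largest Fibonacci ≤ 2 is 2; 2 − 2 = 0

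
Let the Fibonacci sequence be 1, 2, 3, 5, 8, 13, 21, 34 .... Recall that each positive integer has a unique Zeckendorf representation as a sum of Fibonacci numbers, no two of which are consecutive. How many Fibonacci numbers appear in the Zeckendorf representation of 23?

23: greatest Fibonacci not exceeding it is 21, leaving 2
2: greatest Fibonacci not exceeding it is 2, leaving 0
23 = 21 + 2, which has 2 terms.

2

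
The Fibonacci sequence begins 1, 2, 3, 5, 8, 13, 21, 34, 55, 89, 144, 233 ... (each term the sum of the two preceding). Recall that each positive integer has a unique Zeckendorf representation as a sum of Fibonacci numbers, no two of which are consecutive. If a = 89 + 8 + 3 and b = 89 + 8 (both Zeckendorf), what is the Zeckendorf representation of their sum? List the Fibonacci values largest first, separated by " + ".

144 + 34 + 13 + 5 + 1

The two numbers are 100 and 97, so their sum is 197.
largest Fibonacci ≤ 197 is 144; 197 − 144 = 53
largest Fibonacci ≤ 53 is 34; 53 − 34 = 19
largest Fibonacci ≤ 19 is 13; 19 − 13 = 6
largest Fibonacci ≤ 6 is 5; 6 − 5 = 1
largest Fibonacci ≤ 1 is 1; 1 − 1 = 0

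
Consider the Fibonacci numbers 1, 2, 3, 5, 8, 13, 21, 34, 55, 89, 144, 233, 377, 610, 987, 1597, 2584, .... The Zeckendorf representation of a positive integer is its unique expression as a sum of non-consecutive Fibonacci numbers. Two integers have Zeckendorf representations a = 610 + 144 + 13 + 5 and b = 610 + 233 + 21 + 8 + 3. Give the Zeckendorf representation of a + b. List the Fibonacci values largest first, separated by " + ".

1597 + 34 + 13 + 3

The two numbers are 772 and 875, so their sum is 1647.
subtract 1597 from 1647: 50 remains
subtract 34 from 50: 16 remains
subtract 13 from 16: 3 remains
subtract 3 from 3: 0 remains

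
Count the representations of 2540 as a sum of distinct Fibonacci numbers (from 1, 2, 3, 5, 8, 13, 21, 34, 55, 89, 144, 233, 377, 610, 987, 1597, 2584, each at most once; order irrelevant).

27

2540 = 1597+610+233+89+8+3 = 1597+610+233+89+8+2+1 = 1597+610+233+55+34+8+3 = 1597+610+233+89+5+3+2+1 = 1597+610+233+55+34+8+2+1 = … (22 more), for 27 in all.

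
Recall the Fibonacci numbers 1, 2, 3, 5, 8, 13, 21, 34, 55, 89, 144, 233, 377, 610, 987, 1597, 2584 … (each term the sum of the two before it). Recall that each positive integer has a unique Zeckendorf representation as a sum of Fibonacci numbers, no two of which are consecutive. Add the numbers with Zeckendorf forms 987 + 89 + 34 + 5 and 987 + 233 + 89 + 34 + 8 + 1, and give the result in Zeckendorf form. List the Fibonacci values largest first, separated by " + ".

1597 + 610 + 233 + 21 + 5 + 1

The two numbers are 1115 and 1352, so their sum is 2467.
2467 − 1597 = 870
870 − 610 = 260
260 − 233 = 27
27 − 21 = 6
6 − 5 = 1
1 − 1 = 0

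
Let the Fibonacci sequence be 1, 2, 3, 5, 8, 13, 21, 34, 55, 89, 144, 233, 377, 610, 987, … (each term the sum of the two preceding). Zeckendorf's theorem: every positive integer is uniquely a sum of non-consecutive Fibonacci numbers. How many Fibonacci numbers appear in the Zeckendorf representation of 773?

773 − 610 = 163
163 − 144 = 19
19 − 13 = 6
6 − 5 = 1
1 − 1 = 0
773 = 610 + 144 + 13 + 5 + 1, which has 5 terms.

5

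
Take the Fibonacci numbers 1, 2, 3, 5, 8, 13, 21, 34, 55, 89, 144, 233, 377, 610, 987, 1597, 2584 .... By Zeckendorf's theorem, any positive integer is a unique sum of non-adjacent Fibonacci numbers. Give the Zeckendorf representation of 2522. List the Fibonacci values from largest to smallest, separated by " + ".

1597 + 610 + 233 + 55 + 21 + 5 + 1

take 1597 (≤ 2522); 2522 − 1597 = 925
take 610 (≤ 925); 925 − 610 = 315
take 233 (≤ 315); 315 − 233 = 82
take 55 (≤ 82); 82 − 55 = 27
take 21 (≤ 27); 27 − 21 = 6
take 5 (≤ 6); 6 − 5 = 1
take 1 (≤ 1); 1 − 1 = 0
So 2522 = 1597 + 610 + 233 + 55 + 21 + 5 + 1, with no two terms consecutive in the sequence.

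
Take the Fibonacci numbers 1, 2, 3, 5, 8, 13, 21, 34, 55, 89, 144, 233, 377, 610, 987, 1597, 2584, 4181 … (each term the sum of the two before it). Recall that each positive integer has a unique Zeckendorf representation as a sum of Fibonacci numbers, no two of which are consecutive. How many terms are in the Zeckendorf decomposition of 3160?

Greedy algorithm:
3160: greatest Fibonacci not exceeding it is 2584, leaving 576
576: greatest Fibonacci not exceeding it is 377, leaving 199
199: greatest Fibonacci not exceeding it is 144, leaving 55
55: greatest Fibonacci not exceeding it is 55, leaving 0
3160 = 2584 + 377 + 144 + 55, which has 4 terms.

4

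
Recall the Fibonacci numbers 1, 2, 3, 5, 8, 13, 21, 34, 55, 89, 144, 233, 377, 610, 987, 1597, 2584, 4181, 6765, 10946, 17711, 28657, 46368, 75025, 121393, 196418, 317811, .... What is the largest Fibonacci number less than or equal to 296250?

196418 ≤ 296250 < 317811, so the largest Fibonacci number not exceeding 296250 is 196418.

196418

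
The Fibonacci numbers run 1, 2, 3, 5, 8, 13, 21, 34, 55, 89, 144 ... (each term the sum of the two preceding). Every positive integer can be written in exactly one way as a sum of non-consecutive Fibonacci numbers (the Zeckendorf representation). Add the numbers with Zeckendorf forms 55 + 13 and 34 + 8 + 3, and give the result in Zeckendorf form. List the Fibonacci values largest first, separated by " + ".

The two numbers are 68 and 45, so their sum is 113.
subtract 89 from 113: 24 remains
subtract 21 from 24: 3 remains
subtract 3 from 3: 0 remains

89 + 21 + 3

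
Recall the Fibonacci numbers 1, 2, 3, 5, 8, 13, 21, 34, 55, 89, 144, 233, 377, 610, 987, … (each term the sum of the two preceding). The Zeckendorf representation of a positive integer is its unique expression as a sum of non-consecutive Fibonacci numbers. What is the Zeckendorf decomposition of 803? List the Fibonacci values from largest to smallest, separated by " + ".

610 + 144 + 34 + 13 + 2

Greedily peel off the largest Fibonacci term at each step:
take 610 (≤ 803); 803 − 610 = 193
take 144 (≤ 193); 193 − 144 = 49
take 34 (≤ 49); 49 − 34 = 15
take 13 (≤ 15); 15 − 13 = 2
take 2 (≤ 2); 2 − 2 = 0
So 803 = 610 + 144 + 34 + 13 + 2, with no two terms consecutive in the sequence.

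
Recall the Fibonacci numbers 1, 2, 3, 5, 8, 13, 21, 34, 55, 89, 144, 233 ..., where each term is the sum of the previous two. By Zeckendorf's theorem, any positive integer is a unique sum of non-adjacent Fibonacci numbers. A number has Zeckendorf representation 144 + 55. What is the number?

144 + 55 = 199.

199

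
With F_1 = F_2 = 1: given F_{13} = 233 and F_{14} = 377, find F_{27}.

By F_{2k+1} = F_k² + F_{k+1}²: F_{27} = 233² + 377² = 54289 + 142129 = 196418.

196418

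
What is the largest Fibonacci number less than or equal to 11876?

10946

10946 ≤ 11876 < 17711, so the largest Fibonacci number not exceeding 11876 is 10946.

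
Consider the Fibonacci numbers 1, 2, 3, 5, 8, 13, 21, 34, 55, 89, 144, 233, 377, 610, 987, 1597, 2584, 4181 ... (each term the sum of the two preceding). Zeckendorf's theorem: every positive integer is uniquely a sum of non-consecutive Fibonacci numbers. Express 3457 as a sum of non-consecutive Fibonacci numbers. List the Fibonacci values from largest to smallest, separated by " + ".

2584 ≤ 3457 < 4181, so take 2584; remainder 873
610 ≤ 873 < 987, so take 610; remainder 263
233 ≤ 263 < 377, so take 233; remainder 30
21 ≤ 30 < 34, so take 21; remainder 9
8 ≤ 9 < 13, so take 8; remainder 1
1 ≤ 1 < 2, so take 1; remainder 0
So 3457 = 2584 + 610 + 233 + 21 + 8 + 1, with no two terms consecutive in the sequence.

2584 + 610 + 233 + 21 + 8 + 1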